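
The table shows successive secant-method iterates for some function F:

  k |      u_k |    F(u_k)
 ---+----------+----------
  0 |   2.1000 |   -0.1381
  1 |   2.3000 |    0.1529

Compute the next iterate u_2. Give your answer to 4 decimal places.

2.1949

u_2 = 2.3000 − 0.1529·(2.3000 − 2.1000) / (0.1529 − (-0.1381))
   = 2.3000 − (0.030580)/(0.291000) = 2.194914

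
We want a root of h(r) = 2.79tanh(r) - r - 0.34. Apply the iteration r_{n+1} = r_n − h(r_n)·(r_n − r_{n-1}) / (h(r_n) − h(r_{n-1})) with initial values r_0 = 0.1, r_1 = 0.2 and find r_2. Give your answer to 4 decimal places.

h(0.1) = -0.161926, h(0.2) = 0.010677
r_2 = 0.200000 − 0.010677·(0.200000 − 0.100000) / (0.010677 − (-0.161926)) = 0.200000 − (0.001068)/(0.172603) = 0.193814

0.1938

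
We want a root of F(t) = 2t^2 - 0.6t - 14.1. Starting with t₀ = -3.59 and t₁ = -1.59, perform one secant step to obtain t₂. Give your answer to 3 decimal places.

-2.328

F(-3.59) = 13.83020, F(-1.59) = -8.08980
t₂ = -1.59000 − (-8.08980)·(-1.59000 − (-3.59000)) / (-8.08980 − 13.83020) = -1.59000 − (-16.17960)/(-21.92000) = -2.32812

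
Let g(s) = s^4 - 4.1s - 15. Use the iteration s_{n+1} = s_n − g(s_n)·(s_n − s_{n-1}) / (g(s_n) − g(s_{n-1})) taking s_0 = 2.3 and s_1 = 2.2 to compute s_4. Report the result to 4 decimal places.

2.2153

g(2.3) = 3.554100, g(2.2) = -0.594400
s_2 = 2.200000 − (-0.594400)·(2.200000 − 2.300000) / (-0.594400 − 3.554100) = 2.200000 − (0.059440)/(-4.148500) = 2.214328
g(2.214328) = -0.036896
s_3 = 2.214328 − (-0.036896)·(2.214328 − 2.200000) / (-0.036896 − (-0.594400)) = 2.214328 − (-0.000529)/(0.557504) = 2.215276
g(2.215276) = 0.000424
s_4 = 2.215276 − 0.000424·(2.215276 − 2.214328) / (0.000424 − (-0.036896)) = 2.215276 − (0.000000)/(0.037321) = 2.215266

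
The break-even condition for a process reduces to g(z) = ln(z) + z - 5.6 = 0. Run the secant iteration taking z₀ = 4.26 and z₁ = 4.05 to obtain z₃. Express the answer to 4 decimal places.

4.1717

g(4.26) = 0.109269, g(4.05) = -0.151283
z₂ = 4.050000 − (-0.151283)·(4.050000 − 4.260000) / (-0.151283 − 0.109269) = 4.050000 − (0.031769)/(-0.260552) = 4.171931
g(4.171931) = 0.000310
z₃ = 4.171931 − 0.000310·(4.171931 − 4.050000) / (0.000310 − (-0.151283)) = 4.171931 − (0.000038)/(0.151593) = 4.171682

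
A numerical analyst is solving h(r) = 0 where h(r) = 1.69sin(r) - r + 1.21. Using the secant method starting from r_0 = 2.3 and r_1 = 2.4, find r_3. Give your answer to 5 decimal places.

h(2.3) = 0.1702418, h(2.4) = -0.0484672
r_2 = 2.4000000 − (-0.0484672)·(2.4000000 − 2.3000000) / (-0.0484672 − 0.1702418) = 2.4000000 − (-0.0048467)/(-0.2187090) = 2.3778394
h(2.3778394) = 0.0010273
r_3 = 2.3778394 − 0.0010273·(2.3778394 − 2.4000000) / (0.0010273 − (-0.0484672)) = 2.3778394 − (-0.0000228)/(0.0494945) = 2.3782993

2.37830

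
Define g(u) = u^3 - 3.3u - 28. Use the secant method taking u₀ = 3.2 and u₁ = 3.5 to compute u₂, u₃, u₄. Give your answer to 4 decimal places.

g(3.2) = -5.792000, g(3.5) = 3.325000
u₂ = 3.500000 − 3.325000·(3.500000 − 3.200000) / (3.325000 − (-5.792000)) = 3.500000 − (0.997500)/(9.117000) = 3.390589
g(3.390589) = -0.210414
u₃ = 3.390589 − (-0.210414)·(3.390589 − 3.500000) / (-0.210414 − 3.325000) = 3.390589 − (0.023022)/(-3.535414) = 3.397101
g(3.397101) = -0.006893
u₄ = 3.397101 − (-0.006893)·(3.397101 − 3.390589) / (-0.006893 − (-0.210414)) = 3.397101 − (-0.000045)/(0.203521) = 3.397321

3.3906, 3.3971, 3.3973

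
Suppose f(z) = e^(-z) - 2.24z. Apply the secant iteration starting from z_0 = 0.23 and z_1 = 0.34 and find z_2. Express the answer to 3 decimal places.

0.323

f(0.23) = 0.27933, f(0.34) = -0.04983
z_2 = 0.34000 − (-0.04983)·(0.34000 − 0.23000) / (-0.04983 − 0.27933) = 0.34000 − (-0.00548)/(-0.32916) = 0.32335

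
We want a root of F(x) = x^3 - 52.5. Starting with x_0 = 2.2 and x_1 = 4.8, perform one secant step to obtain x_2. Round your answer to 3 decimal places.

F(2.2) = -41.85200, F(4.8) = 58.09200
x_2 = 4.80000 − 58.09200·(4.80000 − 2.20000) / (58.09200 − (-41.85200)) = 4.80000 − (151.03920)/(99.94400) = 3.28876

3.289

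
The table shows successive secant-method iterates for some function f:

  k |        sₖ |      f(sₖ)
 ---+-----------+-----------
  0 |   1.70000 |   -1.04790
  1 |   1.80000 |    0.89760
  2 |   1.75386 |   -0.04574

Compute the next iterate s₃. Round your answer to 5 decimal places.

1.75610

s₃ = 1.75386 − (-0.04574)·(1.75386 − 1.80000) / (-0.04574 − 0.89760)
   = 1.75386 − (0.0021104)/(-0.9433400) = 1.7560972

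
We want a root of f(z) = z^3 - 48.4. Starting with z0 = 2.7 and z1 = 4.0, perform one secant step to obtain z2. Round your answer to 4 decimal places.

f(2.7) = -28.717000, f(4.0) = 15.600000
z2 = 4.000000 − 15.600000·(4.000000 − 2.700000) / (15.600000 − (-28.717000)) = 4.000000 − (20.280000)/(44.317000) = 3.542388

3.5424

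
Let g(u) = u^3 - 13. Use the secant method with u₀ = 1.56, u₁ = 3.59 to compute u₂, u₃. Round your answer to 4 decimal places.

g(1.56) = -9.203584, g(3.59) = 33.268279
u₂ = 3.590000 − 33.268279·(3.590000 − 1.560000) / (33.268279 − (-9.203584)) = 3.590000 − (67.534606)/(42.471863) = 1.999898
g(1.999898) = -5.001227
u₃ = 1.999898 − (-5.001227)·(1.999898 − 3.590000) / (-5.001227 − 33.268279) = 1.999898 − (7.952463)/(-38.269506) = 2.207699

1.9999, 2.2077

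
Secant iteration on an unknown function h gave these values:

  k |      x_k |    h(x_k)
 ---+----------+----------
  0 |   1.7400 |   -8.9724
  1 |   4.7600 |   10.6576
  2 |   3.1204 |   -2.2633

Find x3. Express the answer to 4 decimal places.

x3 = 3.1204 − (-2.2633)·(3.1204 − 4.7600) / (-2.2633 − 10.6576)
   = 3.1204 − (3.710907)/(-12.920900) = 3.407602

3.4076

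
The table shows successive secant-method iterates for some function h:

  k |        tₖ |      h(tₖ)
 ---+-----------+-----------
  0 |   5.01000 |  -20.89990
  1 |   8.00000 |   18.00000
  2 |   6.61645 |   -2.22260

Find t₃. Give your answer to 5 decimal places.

t₃ = 6.61645 − (-2.22260)·(6.61645 − 8.00000) / (-2.22260 − 18.00000)
   = 6.61645 − (3.0750782)/(-20.2226000) = 6.7685115

6.76851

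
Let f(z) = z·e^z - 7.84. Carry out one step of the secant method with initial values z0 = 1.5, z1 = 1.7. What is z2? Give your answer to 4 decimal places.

1.5865

f(1.5) = -1.117466, f(1.7) = 1.465711
z2 = 1.700000 − 1.465711·(1.700000 − 1.500000) / (1.465711 − (-1.117466)) = 1.700000 − (0.293142)/(2.583177) = 1.586519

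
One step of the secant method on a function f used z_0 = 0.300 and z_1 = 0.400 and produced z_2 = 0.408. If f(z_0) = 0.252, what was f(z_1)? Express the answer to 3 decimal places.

0.019

The secant line through (0.300, 0.252) and (0.400, f(z_1)) crosses zero at z_2 = 0.408.
So (0.300, 0.252), (0.400, f(z_1)), (0.408, 0) are collinear:
f(z_1) = 0.252 · (0.400 − 0.408) / (0.300 − 0.408) = 0.252 · (-0.00800)/(-0.10800) = 0.01867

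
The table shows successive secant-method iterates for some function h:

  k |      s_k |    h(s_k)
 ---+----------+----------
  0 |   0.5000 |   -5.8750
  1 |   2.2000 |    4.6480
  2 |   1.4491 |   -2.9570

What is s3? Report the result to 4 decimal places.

s3 = 1.4491 − (-2.9570)·(1.4491 − 2.2000) / (-2.9570 − 4.6480)
   = 1.4491 − (2.220411)/(-7.605000) = 1.741067

1.7411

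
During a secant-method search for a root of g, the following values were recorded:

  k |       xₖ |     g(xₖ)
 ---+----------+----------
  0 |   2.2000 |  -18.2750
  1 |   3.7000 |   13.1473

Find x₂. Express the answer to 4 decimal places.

3.0724

x₂ = 3.7000 − 13.1473·(3.7000 − 2.2000) / (13.1473 − (-18.2750))
   = 3.7000 − (19.720950)/(31.422300) = 3.072390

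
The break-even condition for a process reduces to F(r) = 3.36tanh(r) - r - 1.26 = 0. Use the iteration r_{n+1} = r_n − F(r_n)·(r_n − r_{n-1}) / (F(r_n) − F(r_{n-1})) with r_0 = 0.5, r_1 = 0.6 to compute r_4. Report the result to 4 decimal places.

F(0.5) = -0.207286, F(0.6) = -0.055513
r_2 = 0.600000 − (-0.055513)·(0.600000 − 0.500000) / (-0.055513 − (-0.207286)) = 0.600000 − (-0.005551)/(0.151773) = 0.636577
F(0.636577) = -0.006361
r_3 = 0.636577 − (-0.006361)·(0.636577 − 0.600000) / (-0.006361 − (-0.055513)) = 0.636577 − (-0.000233)/(0.049152) = 0.641310
F(0.641310) = -0.000252
r_4 = 0.641310 − (-0.000252)·(0.641310 − 0.636577) / (-0.000252 − (-0.006361)) = 0.641310 − (-0.000001)/(0.006109) = 0.641506

0.6415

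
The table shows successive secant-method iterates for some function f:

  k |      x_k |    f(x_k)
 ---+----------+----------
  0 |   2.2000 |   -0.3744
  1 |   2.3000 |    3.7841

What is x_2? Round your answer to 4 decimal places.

x_2 = 2.3000 − 3.7841·(2.3000 − 2.2000) / (3.7841 − (-0.3744))
   = 2.3000 − (0.378410)/(4.158500) = 2.209003

2.2090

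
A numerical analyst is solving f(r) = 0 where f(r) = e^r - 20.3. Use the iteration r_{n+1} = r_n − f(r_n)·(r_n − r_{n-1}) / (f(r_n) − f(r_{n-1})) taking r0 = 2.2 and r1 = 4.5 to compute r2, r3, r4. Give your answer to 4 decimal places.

f(2.2) = -11.274987, f(4.5) = 69.717131
r2 = 4.500000 − 69.717131·(4.500000 − 2.200000) / (69.717131 − (-11.274987)) = 4.500000 − (160.349402)/(80.992118) = 2.520185
f(2.520185) = -7.869103
r3 = 2.520185 − (-7.869103)·(2.520185 − 4.500000) / (-7.869103 − 69.717131) = 2.520185 − (15.579367)/(-77.586234) = 2.720986
f(2.720986) = -5.104706
r4 = 2.720986 − (-5.104706)·(2.720986 − 2.520185) / (-5.104706 − (-7.869103)) = 2.720986 − (-1.025028)/(2.764396) = 3.091782

2.5202, 2.7210, 3.0918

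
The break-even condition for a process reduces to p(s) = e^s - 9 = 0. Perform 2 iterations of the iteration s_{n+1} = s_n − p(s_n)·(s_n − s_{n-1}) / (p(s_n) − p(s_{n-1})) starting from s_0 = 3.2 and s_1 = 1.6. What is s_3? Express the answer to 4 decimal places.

2.2894

p(3.2) = 15.532530, p(1.6) = -4.046968
s_2 = 1.600000 − (-4.046968)·(1.600000 − 3.200000) / (-4.046968 − 15.532530) = 1.600000 − (6.475148)/(-19.579498) = 1.930711
p(1.930711) = -2.105592
s_3 = 1.930711 − (-2.105592)·(1.930711 − 1.600000) / (-2.105592 − (-4.046968)) = 1.930711 − (-0.696342)/(1.941375) = 2.289395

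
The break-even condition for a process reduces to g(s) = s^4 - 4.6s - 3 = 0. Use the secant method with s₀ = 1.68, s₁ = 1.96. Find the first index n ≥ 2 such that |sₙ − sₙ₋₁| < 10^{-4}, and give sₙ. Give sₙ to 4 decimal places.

g(1.68) = -2.762058, g(1.96) = 2.741891
s₂ = 1.960000 − 2.741891·(0.280000)/(5.503949) = 1.820513;  |Δ| = 0.139487
g(1.820513) = -0.389990
s₃ = 1.820513 − (-0.389990)·(-0.139487)/(-3.131881) = 1.837882;  |Δ| = 0.017369
g(1.837882) = -0.044649
s₄ = 1.837882 − (-0.044649)·(0.017369)/(0.345341) = 1.840128;  |Δ| = 0.002246
g(1.840128) = 0.000888
s₅ = 1.840128 − 0.000888·(0.002246)/(0.045537) = 1.840084;  |Δ| = 0.000044
|s₅ − s₄| = 0.000044 < 10^{-4}

n = 5, sₙ = 1.8401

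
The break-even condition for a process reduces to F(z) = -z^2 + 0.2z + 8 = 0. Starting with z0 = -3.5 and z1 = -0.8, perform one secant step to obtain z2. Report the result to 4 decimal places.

F(-3.5) = -4.950000, F(-0.8) = 7.200000
z2 = -0.800000 − 7.200000·(-0.800000 − (-3.500000)) / (7.200000 − (-4.950000)) = -0.800000 − (19.440000)/(12.150000) = -2.400000

-2.4000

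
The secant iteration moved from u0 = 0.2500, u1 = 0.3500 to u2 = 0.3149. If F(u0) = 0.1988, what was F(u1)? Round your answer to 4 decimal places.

-0.1075

The secant line through (0.2500, 0.1988) and (0.3500, F(u1)) crosses zero at u2 = 0.3149.
So (0.2500, 0.1988), (0.3500, F(u1)), (0.3149, 0) are collinear:
F(u1) = 0.1988 · (0.3500 − 0.3149) / (0.2500 − 0.3149) = 0.1988 · (0.035100)/(-0.064900) = -0.107517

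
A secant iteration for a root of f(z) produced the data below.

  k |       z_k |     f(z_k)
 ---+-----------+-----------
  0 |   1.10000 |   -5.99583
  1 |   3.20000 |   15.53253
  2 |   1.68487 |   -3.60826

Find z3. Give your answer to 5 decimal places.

z3 = 1.68487 − (-3.60826)·(1.68487 − 3.20000) / (-3.60826 − 15.53253)
   = 1.68487 − (5.4669830)/(-19.1407900) = 1.9704895

1.97049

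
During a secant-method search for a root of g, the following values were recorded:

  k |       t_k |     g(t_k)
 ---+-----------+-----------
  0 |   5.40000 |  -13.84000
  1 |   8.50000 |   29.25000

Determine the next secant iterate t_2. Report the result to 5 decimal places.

6.39568

t_2 = 8.50000 − 29.25000·(8.50000 − 5.40000) / (29.25000 − (-13.84000))
   = 8.50000 − (90.6750000)/(43.0900000) = 6.3956835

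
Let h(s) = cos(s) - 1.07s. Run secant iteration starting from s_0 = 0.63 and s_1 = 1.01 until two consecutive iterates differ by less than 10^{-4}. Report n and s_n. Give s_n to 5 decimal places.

h(0.63) = 0.1339275, h(1.01) = -0.5488393
s_2 = 1.0100000 − (-0.5488393)·(0.3800000)/(-0.6827668) = 0.7045386;  |Δ| = 0.3054614
h(0.7045386) = 0.0080542
s_3 = 0.7045386 − 0.0080542·(-0.3054614)/(0.5568935) = 0.7089564;  |Δ| = 0.0044178
h(0.7089564) = 0.0004584
s_4 = 0.7089564 − 0.0004584·(0.0044178)/(-0.0075959) = 0.7092230;  |Δ| = 0.0002666
h(0.7092230) = -0.0000005
s_5 = 0.7092230 − (-0.0000005)·(0.0002666)/(-0.0004589) = 0.7092227;  |Δ| = 0.0000003
|s_5 − s_4| = 0.0000003 < 10^{-4}

n = 5, s_n = 0.70922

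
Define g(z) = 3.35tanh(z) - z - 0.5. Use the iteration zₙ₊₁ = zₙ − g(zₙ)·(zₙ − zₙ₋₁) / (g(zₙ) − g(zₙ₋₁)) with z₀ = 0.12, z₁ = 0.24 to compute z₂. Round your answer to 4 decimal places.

0.2182

g(0.12) = -0.219919, g(0.24) = 0.048911
z₂ = 0.240000 − 0.048911·(0.240000 − 0.120000) / (0.048911 − (-0.219919)) = 0.240000 − (0.005869)/(0.268829) = 0.218167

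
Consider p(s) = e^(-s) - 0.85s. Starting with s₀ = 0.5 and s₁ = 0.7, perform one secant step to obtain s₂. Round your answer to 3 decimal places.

0.630

p(0.5) = 0.18153, p(0.7) = -0.09841
s₂ = 0.70000 − (-0.09841)·(0.70000 − 0.50000) / (-0.09841 − 0.18153) = 0.70000 − (-0.01968)/(-0.27995) = 0.62969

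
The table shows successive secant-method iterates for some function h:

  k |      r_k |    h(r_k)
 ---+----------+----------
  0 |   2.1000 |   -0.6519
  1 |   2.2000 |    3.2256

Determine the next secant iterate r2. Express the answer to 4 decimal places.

r2 = 2.2000 − 3.2256·(2.2000 − 2.1000) / (3.2256 − (-0.6519))
   = 2.2000 − (0.322560)/(3.877500) = 2.116812

2.1168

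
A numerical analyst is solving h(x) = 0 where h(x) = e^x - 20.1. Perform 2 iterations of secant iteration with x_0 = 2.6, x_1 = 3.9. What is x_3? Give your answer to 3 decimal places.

2.938

h(2.6) = -6.63626, h(3.9) = 29.30245
x_2 = 3.90000 − 29.30245·(3.90000 − 2.60000) / (29.30245 − (-6.63626)) = 3.90000 − (38.09318)/(35.93871) = 2.84005
h(2.84005) = -2.98335
x_3 = 2.84005 − (-2.98335)·(2.84005 − 3.90000) / (-2.98335 − 29.30245) = 2.84005 − (3.16220)/(-32.28580) = 2.93800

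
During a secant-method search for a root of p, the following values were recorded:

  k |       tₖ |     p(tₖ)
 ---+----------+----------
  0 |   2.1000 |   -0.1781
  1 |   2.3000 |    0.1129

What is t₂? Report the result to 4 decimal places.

t₂ = 2.3000 − 0.1129·(2.3000 − 2.1000) / (0.1129 − (-0.1781))
   = 2.3000 − (0.022580)/(0.291000) = 2.222405

2.2224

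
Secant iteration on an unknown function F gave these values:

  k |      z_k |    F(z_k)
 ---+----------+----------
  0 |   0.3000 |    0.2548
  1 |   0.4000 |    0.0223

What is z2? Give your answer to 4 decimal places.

z2 = 0.4000 − 0.0223·(0.4000 − 0.3000) / (0.0223 − 0.2548)
   = 0.4000 − (0.002230)/(-0.232500) = 0.409591

0.4096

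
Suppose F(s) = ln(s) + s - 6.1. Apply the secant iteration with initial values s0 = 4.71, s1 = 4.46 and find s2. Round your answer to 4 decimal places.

F(4.71) = 0.159688, F(4.46) = -0.144851
s2 = 4.460000 − (-0.144851)·(4.460000 − 4.710000) / (-0.144851 − 0.159688) = 4.460000 − (0.036213)/(-0.304539) = 4.578910

4.5789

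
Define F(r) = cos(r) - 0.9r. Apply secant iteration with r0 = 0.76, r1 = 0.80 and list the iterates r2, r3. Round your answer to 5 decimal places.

0.78547, 0.78555

F(0.76) = 0.0408360, F(0.80) = -0.0232933
r2 = 0.8000000 − (-0.0232933)·(0.8000000 − 0.7600000) / (-0.0232933 − 0.0408360) = 0.8000000 − (-0.0009317)/(-0.0641293) = 0.7854710
F(0.7854710) = 0.0001313
r3 = 0.7854710 − 0.0001313·(0.7854710 − 0.8000000) / (0.0001313 − (-0.0232933)) = 0.7854710 − (-0.0000019)/(0.0234246) = 0.7855525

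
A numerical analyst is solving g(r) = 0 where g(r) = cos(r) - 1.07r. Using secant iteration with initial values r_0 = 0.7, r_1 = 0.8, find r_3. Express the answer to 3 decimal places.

0.709

g(0.7) = 0.01584, g(0.8) = -0.15929
r_2 = 0.80000 − (-0.15929)·(0.80000 − 0.70000) / (-0.15929 − 0.01584) = 0.80000 − (-0.01593)/(-0.17514) = 0.70905
g(0.70905) = 0.00030
r_3 = 0.70905 − 0.00030·(0.70905 − 0.80000) / (0.00030 − (-0.15929)) = 0.70905 − (-0.00003)/(0.15960) = 0.70922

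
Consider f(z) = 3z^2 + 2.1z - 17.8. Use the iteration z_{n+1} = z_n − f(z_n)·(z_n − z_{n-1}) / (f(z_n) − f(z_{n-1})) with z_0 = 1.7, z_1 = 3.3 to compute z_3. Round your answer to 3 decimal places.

2.094

f(1.7) = -5.56000, f(3.3) = 21.80000
z_2 = 3.30000 − 21.80000·(3.30000 − 1.70000) / (21.80000 − (-5.56000)) = 3.30000 − (34.88000)/(27.36000) = 2.02515
f(2.02515) = -1.24354
z_3 = 2.02515 − (-1.24354)·(2.02515 − 3.30000) / (-1.24354 − 21.80000) = 2.02515 − (1.58533)/(-23.04354) = 2.09394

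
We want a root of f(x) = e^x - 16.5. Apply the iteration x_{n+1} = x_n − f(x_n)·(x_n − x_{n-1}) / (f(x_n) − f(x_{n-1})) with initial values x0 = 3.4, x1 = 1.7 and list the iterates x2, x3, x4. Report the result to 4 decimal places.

2.4654, 3.0408, 2.7628

f(3.4) = 13.464100, f(1.7) = -11.026053
x2 = 1.700000 − (-11.026053)·(1.700000 − 3.400000) / (-11.026053 − 13.464100) = 1.700000 − (18.744289)/(-24.490153) = 2.465381
f(2.465381) = -4.732039
x3 = 2.465381 − (-4.732039)·(2.465381 − 1.700000) / (-4.732039 − (-11.026053)) = 2.465381 − (-3.621811)/(6.294014) = 3.040818
f(3.040818) = 4.422353
x4 = 3.040818 − 4.422353·(3.040818 − 2.465381) / (4.422353 − (-4.732039)) = 3.040818 − (2.544788)/(9.154392) = 2.762833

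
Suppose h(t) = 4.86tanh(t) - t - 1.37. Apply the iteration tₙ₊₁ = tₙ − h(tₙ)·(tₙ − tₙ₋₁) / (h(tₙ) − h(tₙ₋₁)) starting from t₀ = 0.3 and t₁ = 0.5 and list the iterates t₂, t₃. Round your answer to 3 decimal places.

h(0.3) = -0.25422, h(0.5) = 0.37589
t₂ = 0.50000 − 0.37589·(0.50000 − 0.30000) / (0.37589 − (-0.25422)) = 0.50000 − (0.07518)/(0.63011) = 0.38069
h(0.38069) = 0.01498
t₃ = 0.38069 − 0.01498·(0.38069 − 0.50000) / (0.01498 − 0.37589) = 0.38069 − (-0.00179)/(-0.36091) = 0.37574

0.381, 0.376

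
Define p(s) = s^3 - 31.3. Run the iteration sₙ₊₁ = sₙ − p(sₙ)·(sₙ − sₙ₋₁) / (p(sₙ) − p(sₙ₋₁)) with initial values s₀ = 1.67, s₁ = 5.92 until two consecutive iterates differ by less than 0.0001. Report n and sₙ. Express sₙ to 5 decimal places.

p(1.67) = -26.6425370, p(5.92) = 176.1746880
s₂ = 5.9200000 − 176.1746880·(4.2500000)/(202.8172250) = 2.2282898;  |Δ| = 3.6917102
p(2.2282898) = -20.2359278
s₃ = 2.2282898 − (-20.2359278)·(-3.6917102)/(-196.4106158) = 2.6086418;  |Δ| = 0.3803521
p(2.6086418) = -13.5481606
s₄ = 2.6086418 − (-13.5481606)·(0.3803521)/(6.6877673) = 3.3791637;  |Δ| = 0.7705218
p(3.3791637) = 7.2858153
s₅ = 3.3791637 − 7.2858153·(0.7705218)/(20.8339759) = 3.1097057;  |Δ| = 0.2694579
p(3.1097057) = -1.2283063
s₆ = 3.1097057 − (-1.2283063)·(-0.2694579)/(-8.5141216) = 3.1485796;  |Δ| = 0.0388739
p(3.1485796) = -0.0863872
s₇ = 3.1485796 − (-0.0863872)·(0.0388739)/(1.1419192) = 3.1515205;  |Δ| = 0.0029408
p(3.1515205) = 0.0011571
s₈ = 3.1515205 − 0.0011571·(0.0029408)/(0.0875443) = 3.1514816;  |Δ| = 0.0000389
|s₈ − s₇| = 0.0000389 < 0.0001

n = 8, sₙ = 3.15148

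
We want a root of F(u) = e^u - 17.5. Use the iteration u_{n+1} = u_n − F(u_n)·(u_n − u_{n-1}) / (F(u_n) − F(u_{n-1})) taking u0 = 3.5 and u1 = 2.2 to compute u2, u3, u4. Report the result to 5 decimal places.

2.65734, 2.94063, 2.85401

F(3.5) = 15.6154520, F(2.2) = -8.4749865
u2 = 2.2000000 − (-8.4749865)·(2.2000000 − 3.5000000) / (-8.4749865 − 15.6154520) = 2.2000000 − (11.0174825)/(-24.0904385) = 2.6573384
F(2.6573384) = -3.2417114
u3 = 2.6573384 − (-3.2417114)·(2.6573384 − 2.2000000) / (-3.2417114 − (-8.4749865)) = 2.6573384 − (-1.4825591)/(5.2332751) = 2.9406331
F(2.9406331) = 1.4278255
u4 = 2.9406331 − 1.4278255·(2.9406331 − 2.6573384) / (1.4278255 − (-3.2417114)) = 2.9406331 − (0.4044954)/(4.6695369) = 2.8540088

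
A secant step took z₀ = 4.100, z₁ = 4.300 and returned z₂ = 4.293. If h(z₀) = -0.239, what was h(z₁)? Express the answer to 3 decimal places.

The secant line through (4.100, -0.239) and (4.300, h(z₁)) crosses zero at z₂ = 4.293.
So (4.100, -0.239), (4.300, h(z₁)), (4.293, 0) are collinear:
h(z₁) = -0.239 · (4.300 − 4.293) / (4.100 − 4.293) = -0.239 · (0.00700)/(-0.19300) = 0.00867

0.009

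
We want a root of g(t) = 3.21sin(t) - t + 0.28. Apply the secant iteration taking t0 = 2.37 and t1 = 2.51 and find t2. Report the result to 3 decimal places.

g(2.37) = 0.14826, g(2.51) = -0.33472
t2 = 2.51000 − (-0.33472)·(2.51000 − 2.37000) / (-0.33472 − 0.14826) = 2.51000 − (-0.04686)/(-0.48298) = 2.41298

2.413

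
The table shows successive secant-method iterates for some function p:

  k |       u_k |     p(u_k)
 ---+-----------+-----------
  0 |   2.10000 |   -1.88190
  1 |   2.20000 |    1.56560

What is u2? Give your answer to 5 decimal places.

u2 = 2.20000 − 1.56560·(2.20000 − 2.10000) / (1.56560 − (-1.88190))
   = 2.20000 − (0.1565600)/(3.4475000) = 2.1545874

2.15459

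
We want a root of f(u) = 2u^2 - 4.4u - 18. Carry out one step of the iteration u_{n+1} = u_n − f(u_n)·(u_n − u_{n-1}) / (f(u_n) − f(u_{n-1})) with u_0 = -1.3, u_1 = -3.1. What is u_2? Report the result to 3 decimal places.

-1.974

f(-1.3) = -8.90000, f(-3.1) = 14.86000
u_2 = -3.10000 − 14.86000·(-3.10000 − (-1.30000)) / (14.86000 − (-8.90000)) = -3.10000 − (-26.74800)/(23.76000) = -1.97424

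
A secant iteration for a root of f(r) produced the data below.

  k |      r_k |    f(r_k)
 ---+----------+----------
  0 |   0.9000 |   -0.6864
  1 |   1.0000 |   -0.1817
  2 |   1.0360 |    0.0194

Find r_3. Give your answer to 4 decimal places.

1.0325

r_3 = 1.0360 − 0.0194·(1.0360 − 1.0000) / (0.0194 − (-0.1817))
   = 1.0360 − (0.000698)/(0.201100) = 1.032527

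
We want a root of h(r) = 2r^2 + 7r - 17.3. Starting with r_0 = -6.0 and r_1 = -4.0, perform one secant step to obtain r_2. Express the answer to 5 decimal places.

h(-6.0) = 12.7000000, h(-4.0) = -13.3000000
r_2 = -4.0000000 − (-13.3000000)·(-4.0000000 − (-6.0000000)) / (-13.3000000 − 12.7000000) = -4.0000000 − (-26.6000000)/(-26.0000000) = -5.0230769

-5.02308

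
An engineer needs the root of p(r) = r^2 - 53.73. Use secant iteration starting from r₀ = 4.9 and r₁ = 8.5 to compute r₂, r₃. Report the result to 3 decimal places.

p(4.9) = -29.72000, p(8.5) = 18.52000
r₂ = 8.50000 − 18.52000·(8.50000 − 4.90000) / (18.52000 − (-29.72000)) = 8.50000 − (66.67200)/(48.24000) = 7.11791
p(7.11791) = -3.06535
r₃ = 7.11791 − (-3.06535)·(7.11791 − 8.50000) / (-3.06535 − 18.52000) = 7.11791 − (4.23659)/(-21.58535) = 7.31418

7.118, 7.314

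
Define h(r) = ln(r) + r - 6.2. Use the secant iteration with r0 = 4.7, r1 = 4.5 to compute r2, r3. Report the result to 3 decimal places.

h(4.7) = 0.04756, h(4.5) = -0.19592
r2 = 4.50000 − (-0.19592)·(4.50000 − 4.70000) / (-0.19592 − 0.04756) = 4.50000 − (0.03918)/(-0.24349) = 4.66093
h(4.66093) = 0.00015
r3 = 4.66093 − 0.00015·(4.66093 − 4.50000) / (0.00015 − (-0.19592)) = 4.66093 − (0.00002)/(0.19607) = 4.66081

4.661, 4.661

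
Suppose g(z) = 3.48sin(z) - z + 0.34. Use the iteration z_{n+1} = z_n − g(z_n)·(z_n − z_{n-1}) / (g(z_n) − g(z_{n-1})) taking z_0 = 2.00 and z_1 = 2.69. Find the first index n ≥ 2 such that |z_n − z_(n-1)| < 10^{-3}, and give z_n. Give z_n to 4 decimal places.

g(2.00) = 1.504355, g(2.69) = -0.831331
z_2 = 2.690000 − (-0.831331)·(0.690000)/(-2.335686) = 2.444411;  |Δ| = 0.245589
g(2.444411) = 0.129956
z_3 = 2.444411 − 0.129956·(-0.245589)/(0.961287) = 2.477612;  |Δ| = 0.033201
g(2.477612) = 0.006961
z_4 = 2.477612 − 0.006961·(0.033201)/(-0.122995) = 2.479491;  |Δ| = 0.001879
g(2.479491) = -0.000072
z_5 = 2.479491 − (-0.000072)·(0.001879)/(-0.007032) = 2.479472;  |Δ| = 0.000019
|z_5 − z_4| = 0.000019 < 10^{-3}

n = 5, z_n = 2.4795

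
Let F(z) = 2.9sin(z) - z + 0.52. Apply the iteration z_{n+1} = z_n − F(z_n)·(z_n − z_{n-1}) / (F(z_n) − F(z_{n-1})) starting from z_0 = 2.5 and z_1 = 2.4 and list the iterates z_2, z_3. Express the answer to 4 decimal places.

F(2.5) = -0.244431, F(2.4) = 0.078843
z_2 = 2.400000 − 0.078843·(2.400000 − 2.500000) / (0.078843 − (-0.244431)) = 2.400000 − (-0.007884)/(0.323274) = 2.424389
F(2.424389) = 0.001722
z_3 = 2.424389 − 0.001722·(2.424389 − 2.400000) / (0.001722 − 0.078843) = 2.424389 − (0.000042)/(-0.077121) = 2.424934

2.4244, 2.4249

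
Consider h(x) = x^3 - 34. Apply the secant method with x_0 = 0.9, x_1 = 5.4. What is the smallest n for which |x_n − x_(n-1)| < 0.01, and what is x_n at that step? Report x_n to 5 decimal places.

h(0.9) = -33.2710000, h(5.4) = 123.4640000
x_2 = 5.4000000 − 123.4640000·(4.5000000)/(156.7350000) = 1.8552397;  |Δ| = 3.5447603
h(1.8552397) = -27.6144235
x_3 = 1.8552397 − (-27.6144235)·(-3.5447603)/(-151.0784235) = 2.5031583;  |Δ| = 0.6479185
h(2.5031583) = -18.3157075
x_4 = 2.5031583 − (-18.3157075)·(0.6479185)/(9.2987160) = 3.7793653;  |Δ| = 1.2762070
h(3.7793653) = 19.9829491
x_5 = 3.7793653 − 19.9829491·(1.2762070)/(38.2986566) = 3.1134834;  |Δ| = 0.6658818
h(3.1134834) = -3.8185790
x_6 = 3.1134834 − (-3.8185790)·(-0.6658818)/(-23.8015281) = 3.2203137;  |Δ| = 0.1068302
h(3.2203137) = -0.6039945
x_7 = 3.2203137 − (-0.6039945)·(0.1068302)/(3.2145845) = 3.2403862;  |Δ| = 0.0200725
h(3.2403862) = 0.0243879
x_8 = 3.2403862 − 0.0243879·(0.0200725)/(0.6283824) = 3.2396072;  |Δ| = 0.0007790
|x_8 − x_7| = 0.0007790 < 0.01

n = 8, x_n = 3.23961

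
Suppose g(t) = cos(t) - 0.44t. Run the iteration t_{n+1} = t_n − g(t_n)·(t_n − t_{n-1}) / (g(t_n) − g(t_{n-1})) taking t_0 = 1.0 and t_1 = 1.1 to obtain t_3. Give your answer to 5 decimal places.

1.07707

g(1.0) = 0.1003023, g(1.1) = -0.0304039
t_2 = 1.1000000 − (-0.0304039)·(1.1000000 − 1.0000000) / (-0.0304039 − 0.1003023) = 1.1000000 − (-0.0030404)/(-0.1307062) = 1.0767388
g(1.0767388) = 0.0004371
t_3 = 1.0767388 − 0.0004371·(1.0767388 − 1.1000000) / (0.0004371 − (-0.0304039)) = 1.0767388 − (-0.0000102)/(0.0308410) = 1.0770684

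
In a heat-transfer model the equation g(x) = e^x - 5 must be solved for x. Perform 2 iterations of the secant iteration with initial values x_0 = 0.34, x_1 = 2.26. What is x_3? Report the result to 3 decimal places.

1.479

g(0.34) = -3.59505, g(2.26) = 4.58309
x_2 = 2.26000 − 4.58309·(2.26000 − 0.34000) / (4.58309 − (-3.59505)) = 2.26000 − (8.79953)/(8.17814) = 1.18402
g(1.18402) = -1.73252
x_3 = 1.18402 − (-1.73252)·(1.18402 − 2.26000) / (-1.73252 − 4.58309) = 1.18402 − (1.86416)/(-6.31561) = 1.47919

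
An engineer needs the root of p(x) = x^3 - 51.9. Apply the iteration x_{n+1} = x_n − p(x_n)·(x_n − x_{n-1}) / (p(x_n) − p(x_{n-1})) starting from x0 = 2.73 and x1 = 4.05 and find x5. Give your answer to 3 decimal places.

3.730

p(2.73) = -31.55358, p(4.05) = 14.53012
x2 = 4.05000 − 14.53012·(4.05000 − 2.73000) / (14.53012 − (-31.55358)) = 4.05000 − (19.17976)/(46.08371) = 3.63381
p(3.63381) = -3.91724
x3 = 3.63381 − (-3.91724)·(3.63381 − 4.05000) / (-3.91724 − 14.53012) = 3.63381 − (1.63033)/(-18.44737) = 3.72218
p(3.72218) = -0.33045
x4 = 3.72218 − (-0.33045)·(3.72218 − 3.63381) / (-0.33045 − (-3.91724)) = 3.72218 − (-0.02920)/(3.58679) = 3.73033
p(3.73033) = 0.00871
x5 = 3.73033 − 0.00871·(3.73033 − 3.72218) / (0.00871 − (-0.33045)) = 3.73033 − (0.00007)/(0.33916) = 3.73012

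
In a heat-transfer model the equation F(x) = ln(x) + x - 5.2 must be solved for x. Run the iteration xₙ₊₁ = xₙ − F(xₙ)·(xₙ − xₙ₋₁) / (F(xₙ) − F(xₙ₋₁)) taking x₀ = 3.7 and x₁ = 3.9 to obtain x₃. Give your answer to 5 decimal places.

F(3.7) = -0.1916672, F(3.9) = 0.0609766
x₂ = 3.9000000 − 0.0609766·(3.9000000 − 3.7000000) / (0.0609766 − (-0.1916672)) = 3.9000000 − (0.0121953)/(0.2526437) = 3.8517292
F(3.8517292) = 0.0002514
x₃ = 3.8517292 − 0.0002514·(3.8517292 − 3.9000000) / (0.0002514 − 0.0609766) = 3.8517292 − (-0.0000121)/(-0.0607251) = 3.8515294

3.85153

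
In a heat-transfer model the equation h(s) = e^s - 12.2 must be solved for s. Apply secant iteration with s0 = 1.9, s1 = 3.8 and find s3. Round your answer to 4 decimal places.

h(1.9) = -5.514106, h(3.8) = 32.501184
s2 = 3.800000 − 32.501184·(3.800000 − 1.900000) / (32.501184 − (-5.514106)) = 3.800000 − (61.752251)/(38.015290) = 2.175594
h(2.175594) = -3.392581
s3 = 2.175594 − (-3.392581)·(2.175594 − 3.800000) / (-3.392581 − 32.501184) = 2.175594 − (5.510928)/(-35.893766) = 2.329129

2.3291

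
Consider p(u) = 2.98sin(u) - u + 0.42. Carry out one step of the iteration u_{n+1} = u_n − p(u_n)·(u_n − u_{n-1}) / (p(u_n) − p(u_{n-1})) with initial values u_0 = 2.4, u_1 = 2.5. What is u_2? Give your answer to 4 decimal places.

p(2.4) = 0.032880, p(2.5) = -0.296553
u_2 = 2.500000 − (-0.296553)·(2.500000 − 2.400000) / (-0.296553 − 0.032880) = 2.500000 − (-0.029655)/(-0.329433) = 2.409981

2.4100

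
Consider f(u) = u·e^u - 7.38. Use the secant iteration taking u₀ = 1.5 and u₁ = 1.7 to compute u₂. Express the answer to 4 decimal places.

f(1.5) = -0.657466, f(1.7) = 1.925711
u₂ = 1.700000 − 1.925711·(1.700000 − 1.500000) / (1.925711 − (-0.657466)) = 1.700000 − (0.385142)/(2.583177) = 1.550904

1.5509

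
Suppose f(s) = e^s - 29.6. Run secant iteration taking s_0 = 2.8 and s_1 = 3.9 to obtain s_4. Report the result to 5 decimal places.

3.39050

f(2.8) = -13.1553532, f(3.9) = 19.8024491
s_2 = 3.9000000 − 19.8024491·(3.9000000 − 2.8000000) / (19.8024491 − (-13.1553532)) = 3.9000000 − (21.7826940)/(32.9578023) = 3.2390732
f(3.2390732) = -4.0899313
s_3 = 3.2390732 − (-4.0899313)·(3.2390732 − 3.9000000) / (-4.0899313 − 19.8024491) = 3.2390732 − (2.7031451)/(-23.8923804) = 3.3522116
f(3.3522116) = -1.0341599
s_4 = 3.3522116 − (-1.0341599)·(3.3522116 − 3.2390732) / (-1.0341599 − (-4.0899313)) = 3.3522116 − (-0.1170032)/(3.0557714) = 3.3905008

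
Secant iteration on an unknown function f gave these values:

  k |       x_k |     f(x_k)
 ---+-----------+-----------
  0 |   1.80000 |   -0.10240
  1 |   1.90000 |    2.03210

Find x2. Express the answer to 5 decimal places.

1.80480

x2 = 1.90000 − 2.03210·(1.90000 − 1.80000) / (2.03210 − (-0.10240))
   = 1.90000 − (0.2032100)/(2.1345000) = 1.8047974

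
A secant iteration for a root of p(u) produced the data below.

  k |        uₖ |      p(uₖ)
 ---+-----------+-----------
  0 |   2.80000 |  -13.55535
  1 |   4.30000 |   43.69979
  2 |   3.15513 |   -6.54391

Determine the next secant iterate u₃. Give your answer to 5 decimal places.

3.30424

u₃ = 3.15513 − (-6.54391)·(3.15513 − 4.30000) / (-6.54391 − 43.69979)
   = 3.15513 − (7.4919262)/(-50.2437000) = 3.3042418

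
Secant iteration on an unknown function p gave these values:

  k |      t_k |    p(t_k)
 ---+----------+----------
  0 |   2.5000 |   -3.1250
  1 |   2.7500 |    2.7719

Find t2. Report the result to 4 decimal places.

2.6325

t2 = 2.7500 − 2.7719·(2.7500 − 2.5000) / (2.7719 − (-3.1250))
   = 2.7500 − (0.692975)/(5.896900) = 2.632485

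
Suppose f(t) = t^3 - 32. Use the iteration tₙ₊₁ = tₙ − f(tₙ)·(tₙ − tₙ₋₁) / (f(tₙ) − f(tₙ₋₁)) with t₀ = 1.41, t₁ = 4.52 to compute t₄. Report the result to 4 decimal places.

f(1.41) = -29.196779, f(4.52) = 60.345408
t₂ = 4.520000 − 60.345408·(4.520000 − 1.410000) / (60.345408 − (-29.196779)) = 4.520000 − (187.674219)/(89.542187) = 2.424069
f(2.424069) = -17.755897
t₃ = 2.424069 − (-17.755897)·(2.424069 − 4.520000) / (-17.755897 − 60.345408) = 2.424069 − (37.215131)/(-78.101305) = 2.900567
f(2.900567) = -7.596680
t₄ = 2.900567 − (-7.596680)·(2.900567 − 2.424069) / (-7.596680 − (-17.755897)) = 2.900567 − (-3.619804)/(10.159218) = 3.256875

3.2569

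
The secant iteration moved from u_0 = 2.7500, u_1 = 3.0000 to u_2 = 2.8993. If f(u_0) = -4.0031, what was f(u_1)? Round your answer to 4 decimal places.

2.7000

The secant line through (2.7500, -4.0031) and (3.0000, f(u_1)) crosses zero at u_2 = 2.8993.
So (2.7500, -4.0031), (3.0000, f(u_1)), (2.8993, 0) are collinear:
f(u_1) = -4.0031 · (3.0000 − 2.8993) / (2.7500 − 2.8993) = -4.0031 · (0.100700)/(-0.149300) = 2.700015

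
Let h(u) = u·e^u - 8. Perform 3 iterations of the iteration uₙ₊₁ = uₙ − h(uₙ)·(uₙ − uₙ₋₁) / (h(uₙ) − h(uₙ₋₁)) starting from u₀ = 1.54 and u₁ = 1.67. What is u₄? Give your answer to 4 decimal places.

h(1.54) = -0.816531, h(1.67) = 0.871320
u₂ = 1.670000 − 0.871320·(1.670000 − 1.540000) / (0.871320 − (-0.816531)) = 1.670000 − (0.113272)/(1.687851) = 1.602890
h(1.602890) = -0.037856
u₃ = 1.602890 − (-0.037856)·(1.602890 − 1.670000) / (-0.037856 − 0.871320) = 1.602890 − (0.002541)/(-0.909176) = 1.605684
h(1.605684) = -0.001657
u₄ = 1.605684 − (-0.001657)·(1.605684 − 1.602890) / (-0.001657 − (-0.037856)) = 1.605684 − (-0.000005)/(0.036199) = 1.605812

1.6058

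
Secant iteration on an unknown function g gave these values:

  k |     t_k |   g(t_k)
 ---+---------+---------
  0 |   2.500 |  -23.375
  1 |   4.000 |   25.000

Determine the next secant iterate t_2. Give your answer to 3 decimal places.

t_2 = 4.000 − 25.000·(4.000 − 2.500) / (25.000 − (-23.375))
   = 4.000 − (37.50000)/(48.37500) = 3.22481

3.225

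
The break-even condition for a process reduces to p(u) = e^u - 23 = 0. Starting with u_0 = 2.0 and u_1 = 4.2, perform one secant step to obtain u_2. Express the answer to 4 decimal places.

2.5792

p(2.0) = -15.610944, p(4.2) = 43.686331
u_2 = 4.200000 − 43.686331·(4.200000 − 2.000000) / (43.686331 − (-15.610944)) = 4.200000 − (96.109928)/(59.297275) = 2.579185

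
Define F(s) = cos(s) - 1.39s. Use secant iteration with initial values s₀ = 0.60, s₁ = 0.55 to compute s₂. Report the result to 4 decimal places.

0.5955

F(0.60) = -0.008664, F(0.55) = 0.088025
s₂ = 0.550000 − 0.088025·(0.550000 − 0.600000) / (0.088025 − (-0.008664)) = 0.550000 − (-0.004401)/(0.096689) = 0.595519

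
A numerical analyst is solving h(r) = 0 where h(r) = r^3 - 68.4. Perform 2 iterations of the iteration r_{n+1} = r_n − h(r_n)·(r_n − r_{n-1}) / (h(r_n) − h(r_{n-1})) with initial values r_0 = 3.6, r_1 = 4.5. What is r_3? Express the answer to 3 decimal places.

4.085

h(3.6) = -21.74400, h(4.5) = 22.72500
r_2 = 4.50000 − 22.72500·(4.50000 − 3.60000) / (22.72500 − (-21.74400)) = 4.50000 − (20.45250)/(44.46900) = 4.04007
h(4.04007) = -2.45717
r_3 = 4.04007 − (-2.45717)·(4.04007 − 4.50000) / (-2.45717 − 22.72500) = 4.04007 − (1.13012)/(-25.18217) = 4.08495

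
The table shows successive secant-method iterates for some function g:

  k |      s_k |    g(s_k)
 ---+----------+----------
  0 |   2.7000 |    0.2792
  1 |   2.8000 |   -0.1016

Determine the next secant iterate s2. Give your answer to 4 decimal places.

s2 = 2.8000 − (-0.1016)·(2.8000 − 2.7000) / (-0.1016 − 0.2792)
   = 2.8000 − (-0.010160)/(-0.380800) = 2.773319

2.7733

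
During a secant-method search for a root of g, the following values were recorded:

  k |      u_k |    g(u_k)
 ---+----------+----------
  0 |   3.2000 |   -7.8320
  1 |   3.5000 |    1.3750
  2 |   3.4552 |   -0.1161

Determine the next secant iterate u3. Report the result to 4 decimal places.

u3 = 3.4552 − (-0.1161)·(3.4552 − 3.5000) / (-0.1161 − 1.3750)
   = 3.4552 − (0.005201)/(-1.491100) = 3.458688

3.4587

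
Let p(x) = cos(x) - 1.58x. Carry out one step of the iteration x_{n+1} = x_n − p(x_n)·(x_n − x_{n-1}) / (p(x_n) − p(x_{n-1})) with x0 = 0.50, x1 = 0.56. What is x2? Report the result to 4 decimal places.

p(0.50) = 0.087583, p(0.56) = -0.037545
x2 = 0.560000 − (-0.037545)·(0.560000 − 0.500000) / (-0.037545 − 0.087583) = 0.560000 − (-0.002253)/(-0.125127) = 0.541997

0.5420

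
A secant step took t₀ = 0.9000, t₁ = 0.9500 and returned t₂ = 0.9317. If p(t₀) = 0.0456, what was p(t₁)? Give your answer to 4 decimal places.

The secant line through (0.9000, 0.0456) and (0.9500, p(t₁)) crosses zero at t₂ = 0.9317.
So (0.9000, 0.0456), (0.9500, p(t₁)), (0.9317, 0) are collinear:
p(t₁) = 0.0456 · (0.9500 − 0.9317) / (0.9000 − 0.9317) = 0.0456 · (0.018300)/(-0.031700) = -0.026324

-0.0263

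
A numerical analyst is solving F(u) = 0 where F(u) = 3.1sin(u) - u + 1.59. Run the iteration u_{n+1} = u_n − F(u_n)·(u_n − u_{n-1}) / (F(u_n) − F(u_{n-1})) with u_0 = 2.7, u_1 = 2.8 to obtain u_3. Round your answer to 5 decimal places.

F(2.7) = 0.2148776, F(2.8) = -0.1715367
u_2 = 2.8000000 − (-0.1715367)·(2.8000000 − 2.7000000) / (-0.1715367 − 0.2148776) = 2.8000000 − (-0.0171537)/(-0.3864144) = 2.7556081
F(2.7556081) = 0.0014534
u_3 = 2.7556081 − 0.0014534·(2.7556081 − 2.8000000) / (0.0014534 − (-0.1715367)) = 2.7556081 − (-0.0000645)/(0.1729901) = 2.7559811

2.75598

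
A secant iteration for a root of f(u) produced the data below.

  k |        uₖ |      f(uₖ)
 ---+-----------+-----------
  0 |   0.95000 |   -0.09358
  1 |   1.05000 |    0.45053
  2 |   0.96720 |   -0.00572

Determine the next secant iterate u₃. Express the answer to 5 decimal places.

u₃ = 0.96720 − (-0.00572)·(0.96720 − 1.05000) / (-0.00572 − 0.45053)
   = 0.96720 − (0.0004736)/(-0.4562500) = 0.9682381

0.96824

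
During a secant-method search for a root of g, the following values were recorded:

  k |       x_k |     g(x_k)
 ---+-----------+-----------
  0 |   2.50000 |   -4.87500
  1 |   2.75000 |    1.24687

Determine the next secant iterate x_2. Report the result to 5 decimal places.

x_2 = 2.75000 − 1.24687·(2.75000 − 2.50000) / (1.24687 − (-4.87500))
   = 2.75000 − (0.3117175)/(6.1218700) = 2.6990813

2.69908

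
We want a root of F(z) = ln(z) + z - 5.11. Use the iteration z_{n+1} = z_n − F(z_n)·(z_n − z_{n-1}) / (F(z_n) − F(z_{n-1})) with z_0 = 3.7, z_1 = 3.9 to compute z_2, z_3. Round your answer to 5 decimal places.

3.78048, 3.78022

F(3.7) = -0.1016672, F(3.9) = 0.1509766
z_2 = 3.9000000 − 0.1509766·(3.9000000 − 3.7000000) / (0.1509766 − (-0.1016672)) = 3.9000000 − (0.0301953)/(0.2526437) = 3.7804826
F(3.7804826) = 0.0003343
z_3 = 3.7804826 − 0.0003343·(3.7804826 − 3.9000000) / (0.0003343 − 0.1509766) = 3.7804826 − (-0.0000400)/(-0.1506422) = 3.7802174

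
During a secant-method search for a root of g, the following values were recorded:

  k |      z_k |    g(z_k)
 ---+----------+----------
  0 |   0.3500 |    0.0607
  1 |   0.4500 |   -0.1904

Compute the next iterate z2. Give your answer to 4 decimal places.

z2 = 0.4500 − (-0.1904)·(0.4500 − 0.3500) / (-0.1904 − 0.0607)
   = 0.4500 − (-0.019040)/(-0.251100) = 0.374174

0.3742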